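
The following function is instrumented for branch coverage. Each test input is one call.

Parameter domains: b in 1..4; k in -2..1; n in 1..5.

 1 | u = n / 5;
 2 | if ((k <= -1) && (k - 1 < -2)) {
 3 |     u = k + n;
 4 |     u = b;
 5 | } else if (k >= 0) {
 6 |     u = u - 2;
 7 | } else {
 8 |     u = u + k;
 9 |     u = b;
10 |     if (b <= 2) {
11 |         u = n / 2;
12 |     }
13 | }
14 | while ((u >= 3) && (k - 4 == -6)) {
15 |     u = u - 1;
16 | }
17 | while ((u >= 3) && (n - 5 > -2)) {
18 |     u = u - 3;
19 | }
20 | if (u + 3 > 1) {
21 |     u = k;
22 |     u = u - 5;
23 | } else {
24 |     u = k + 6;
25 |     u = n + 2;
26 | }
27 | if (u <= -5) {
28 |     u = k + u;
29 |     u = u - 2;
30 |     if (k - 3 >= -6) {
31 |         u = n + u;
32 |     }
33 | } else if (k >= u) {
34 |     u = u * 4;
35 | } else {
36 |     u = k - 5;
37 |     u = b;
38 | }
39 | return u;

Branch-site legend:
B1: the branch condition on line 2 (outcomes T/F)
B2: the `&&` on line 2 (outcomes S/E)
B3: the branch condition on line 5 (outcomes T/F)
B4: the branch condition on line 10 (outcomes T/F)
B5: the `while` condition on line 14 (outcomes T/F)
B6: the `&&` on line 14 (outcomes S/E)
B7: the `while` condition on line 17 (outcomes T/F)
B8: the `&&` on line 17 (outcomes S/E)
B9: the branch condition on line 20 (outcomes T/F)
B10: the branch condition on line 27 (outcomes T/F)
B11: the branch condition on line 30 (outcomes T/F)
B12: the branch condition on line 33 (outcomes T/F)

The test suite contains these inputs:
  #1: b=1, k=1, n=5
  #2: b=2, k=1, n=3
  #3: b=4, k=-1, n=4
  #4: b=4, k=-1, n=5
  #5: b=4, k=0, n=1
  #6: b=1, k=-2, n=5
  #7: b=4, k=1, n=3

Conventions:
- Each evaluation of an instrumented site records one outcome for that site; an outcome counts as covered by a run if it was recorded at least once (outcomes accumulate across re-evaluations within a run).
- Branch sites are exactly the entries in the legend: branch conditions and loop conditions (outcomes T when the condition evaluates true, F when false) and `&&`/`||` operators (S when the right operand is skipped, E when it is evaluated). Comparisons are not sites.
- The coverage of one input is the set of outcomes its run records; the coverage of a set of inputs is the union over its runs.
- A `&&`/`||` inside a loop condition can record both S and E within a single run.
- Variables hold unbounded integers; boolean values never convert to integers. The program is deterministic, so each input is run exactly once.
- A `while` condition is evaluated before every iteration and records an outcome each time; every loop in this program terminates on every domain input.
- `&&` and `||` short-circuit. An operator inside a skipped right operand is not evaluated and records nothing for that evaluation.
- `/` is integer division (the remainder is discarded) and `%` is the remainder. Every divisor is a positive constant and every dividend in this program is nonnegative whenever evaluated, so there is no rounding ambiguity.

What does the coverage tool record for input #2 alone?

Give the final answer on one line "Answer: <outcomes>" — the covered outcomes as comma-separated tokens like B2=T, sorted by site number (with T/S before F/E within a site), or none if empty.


Simulating input #2 (b=2, k=1, n=3) step by step:
  B2->S, B1->F, B3->T, B6->S, B5->F, B8->S, B7->F, B9->F, B10->F, B12->F
distinct outcomes covered: B1=F, B2=S, B3=T, B5=F, B6=S, B7=F, B8=S, B9=F, B10=F, B12=F
Answer: B1=F, B2=S, B3=T, B5=F, B6=S, B7=F, B8=S, B9=F, B10=F, B12=F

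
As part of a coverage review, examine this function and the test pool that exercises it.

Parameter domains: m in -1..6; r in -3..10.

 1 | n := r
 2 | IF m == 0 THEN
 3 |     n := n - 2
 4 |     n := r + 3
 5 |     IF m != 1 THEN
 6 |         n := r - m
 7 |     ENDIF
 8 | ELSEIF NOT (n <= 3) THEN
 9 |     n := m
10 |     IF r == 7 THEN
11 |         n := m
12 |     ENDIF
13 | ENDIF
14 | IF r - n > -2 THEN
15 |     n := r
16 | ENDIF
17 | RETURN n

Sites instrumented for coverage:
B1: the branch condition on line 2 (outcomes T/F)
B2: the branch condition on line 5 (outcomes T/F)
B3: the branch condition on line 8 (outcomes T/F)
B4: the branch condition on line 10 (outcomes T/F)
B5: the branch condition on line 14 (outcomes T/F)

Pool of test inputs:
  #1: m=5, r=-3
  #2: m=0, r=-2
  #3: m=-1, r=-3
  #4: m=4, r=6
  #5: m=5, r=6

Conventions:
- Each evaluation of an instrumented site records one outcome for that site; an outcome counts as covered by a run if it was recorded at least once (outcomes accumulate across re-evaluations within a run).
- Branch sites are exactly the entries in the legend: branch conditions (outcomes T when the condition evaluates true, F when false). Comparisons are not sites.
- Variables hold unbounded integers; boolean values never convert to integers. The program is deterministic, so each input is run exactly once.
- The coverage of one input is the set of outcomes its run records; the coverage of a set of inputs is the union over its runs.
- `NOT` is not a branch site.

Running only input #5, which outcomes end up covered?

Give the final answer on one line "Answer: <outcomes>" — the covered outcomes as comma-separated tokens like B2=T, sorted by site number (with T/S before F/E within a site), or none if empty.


Tracing the run of input #5 (m=5, r=6):
  B1->F, B3->T, B4->F, B5->T
collecting distinct outcomes: B1=F, B3=T, B4=F, B5=T
Answer: B1=F, B3=T, B4=F, B5=T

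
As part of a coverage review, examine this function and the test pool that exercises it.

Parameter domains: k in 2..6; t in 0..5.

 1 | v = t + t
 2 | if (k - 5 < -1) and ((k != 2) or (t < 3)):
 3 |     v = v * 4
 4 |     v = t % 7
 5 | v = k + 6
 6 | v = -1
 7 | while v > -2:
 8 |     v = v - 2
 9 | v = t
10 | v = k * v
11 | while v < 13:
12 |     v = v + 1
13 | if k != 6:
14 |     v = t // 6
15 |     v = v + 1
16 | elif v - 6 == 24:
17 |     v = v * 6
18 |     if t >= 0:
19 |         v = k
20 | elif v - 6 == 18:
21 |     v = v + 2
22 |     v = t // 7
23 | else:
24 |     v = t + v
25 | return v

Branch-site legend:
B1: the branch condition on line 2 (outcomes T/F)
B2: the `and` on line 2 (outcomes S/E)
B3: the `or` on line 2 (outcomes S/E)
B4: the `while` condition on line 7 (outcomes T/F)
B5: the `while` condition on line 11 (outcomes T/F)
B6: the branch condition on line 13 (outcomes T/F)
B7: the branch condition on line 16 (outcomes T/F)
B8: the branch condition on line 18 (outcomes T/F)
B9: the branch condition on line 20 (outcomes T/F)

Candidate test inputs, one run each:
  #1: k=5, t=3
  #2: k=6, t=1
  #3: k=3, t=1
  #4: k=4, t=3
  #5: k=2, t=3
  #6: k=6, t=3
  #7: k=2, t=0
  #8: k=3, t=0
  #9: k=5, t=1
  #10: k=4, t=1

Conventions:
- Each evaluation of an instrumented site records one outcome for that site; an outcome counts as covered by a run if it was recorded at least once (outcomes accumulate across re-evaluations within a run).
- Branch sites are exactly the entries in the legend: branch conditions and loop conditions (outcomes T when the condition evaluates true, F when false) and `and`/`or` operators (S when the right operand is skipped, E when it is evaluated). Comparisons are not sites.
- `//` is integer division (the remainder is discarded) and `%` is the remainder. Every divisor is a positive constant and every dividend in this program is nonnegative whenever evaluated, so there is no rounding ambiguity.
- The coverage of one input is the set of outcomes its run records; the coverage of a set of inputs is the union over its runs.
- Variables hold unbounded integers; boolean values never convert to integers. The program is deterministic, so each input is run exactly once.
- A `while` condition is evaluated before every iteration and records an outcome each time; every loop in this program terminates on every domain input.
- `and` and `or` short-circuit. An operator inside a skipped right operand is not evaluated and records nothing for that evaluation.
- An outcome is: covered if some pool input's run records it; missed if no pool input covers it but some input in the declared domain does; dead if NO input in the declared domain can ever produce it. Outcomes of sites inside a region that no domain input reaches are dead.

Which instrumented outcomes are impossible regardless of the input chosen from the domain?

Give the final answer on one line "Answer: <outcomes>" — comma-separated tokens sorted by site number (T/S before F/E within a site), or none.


sweeping the full domain (30 inputs) for each outcome:
  B8=F: no domain input ever produces it -> dead
  reachable outcomes have witnesses, e.g. B1=T (e.g. k=2, t=0), B1=F (e.g. k=2, t=3), B2=S (e.g. k=4, t=0), B2=E (e.g. k=2, t=0)
Answer: B8=F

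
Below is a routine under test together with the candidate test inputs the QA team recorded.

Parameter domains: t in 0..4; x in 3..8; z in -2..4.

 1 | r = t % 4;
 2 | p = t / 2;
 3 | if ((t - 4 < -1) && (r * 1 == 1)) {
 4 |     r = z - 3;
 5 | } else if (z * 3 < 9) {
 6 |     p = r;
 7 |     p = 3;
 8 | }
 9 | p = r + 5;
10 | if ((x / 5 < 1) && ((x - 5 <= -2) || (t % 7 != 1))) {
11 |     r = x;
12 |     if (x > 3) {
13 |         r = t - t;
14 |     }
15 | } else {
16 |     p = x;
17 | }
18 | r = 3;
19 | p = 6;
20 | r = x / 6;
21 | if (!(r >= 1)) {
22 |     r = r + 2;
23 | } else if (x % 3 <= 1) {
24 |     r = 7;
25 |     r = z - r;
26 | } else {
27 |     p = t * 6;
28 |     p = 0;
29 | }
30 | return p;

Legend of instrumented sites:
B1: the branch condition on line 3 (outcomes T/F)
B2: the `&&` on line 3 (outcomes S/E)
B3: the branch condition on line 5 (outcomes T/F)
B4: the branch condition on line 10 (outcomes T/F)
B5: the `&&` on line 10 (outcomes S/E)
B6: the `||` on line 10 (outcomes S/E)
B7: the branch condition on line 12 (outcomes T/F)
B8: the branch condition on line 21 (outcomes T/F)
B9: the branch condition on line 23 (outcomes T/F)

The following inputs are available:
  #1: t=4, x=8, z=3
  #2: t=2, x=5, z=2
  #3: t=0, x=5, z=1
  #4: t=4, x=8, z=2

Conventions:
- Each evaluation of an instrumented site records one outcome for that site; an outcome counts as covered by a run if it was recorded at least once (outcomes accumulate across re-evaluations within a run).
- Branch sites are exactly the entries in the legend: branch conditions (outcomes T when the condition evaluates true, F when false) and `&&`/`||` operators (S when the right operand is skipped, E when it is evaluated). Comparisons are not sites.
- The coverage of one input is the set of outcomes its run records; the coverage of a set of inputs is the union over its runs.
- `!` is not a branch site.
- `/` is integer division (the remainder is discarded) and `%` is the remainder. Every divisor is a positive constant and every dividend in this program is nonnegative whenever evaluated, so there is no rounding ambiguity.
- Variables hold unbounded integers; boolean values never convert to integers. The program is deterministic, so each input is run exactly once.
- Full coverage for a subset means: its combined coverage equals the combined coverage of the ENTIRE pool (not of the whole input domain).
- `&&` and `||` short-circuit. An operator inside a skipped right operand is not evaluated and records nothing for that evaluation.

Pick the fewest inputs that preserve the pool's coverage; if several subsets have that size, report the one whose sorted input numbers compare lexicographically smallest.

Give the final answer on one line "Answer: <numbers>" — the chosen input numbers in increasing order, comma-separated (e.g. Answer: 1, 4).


input #1, t=4, x=8, z=3: events B2->S, B1->F, B3->F, B5->S, B4->F, B8->F, B9->F; outcomes B1=F, B2=S, B3=F, B4=F, B5=S, B8=F, B9=F
input #2, t=2, x=5, z=2: events B2->E, B1->F, B3->T, B5->S, B4->F, B8->T; outcomes B1=F, B2=E, B3=T, B4=F, B5=S, B8=T
input #3, t=0, x=5, z=1: events B2->E, B1->F, B3->T, B5->S, B4->F, B8->T; outcomes B1=F, B2=E, B3=T, B4=F, B5=S, B8=T
input #4, t=4, x=8, z=2: events B2->S, B1->F, B3->T, B5->S, B4->F, B8->F, B9->F; outcomes B1=F, B2=S, B3=T, B4=F, B5=S, B8=F, B9=F
pool-wide coverage (10 outcomes): B1=F, B2=S, B2=E, B3=T, B3=F, B4=F, B5=S, B8=T, B8=F, B9=F
no size-1 subset reaches all 10 outcomes (best union: 7/10)
size 2: inputs {1, 2} cover all 10 outcomes, and no lexicographically smaller subset of this size does
Answer: 1, 2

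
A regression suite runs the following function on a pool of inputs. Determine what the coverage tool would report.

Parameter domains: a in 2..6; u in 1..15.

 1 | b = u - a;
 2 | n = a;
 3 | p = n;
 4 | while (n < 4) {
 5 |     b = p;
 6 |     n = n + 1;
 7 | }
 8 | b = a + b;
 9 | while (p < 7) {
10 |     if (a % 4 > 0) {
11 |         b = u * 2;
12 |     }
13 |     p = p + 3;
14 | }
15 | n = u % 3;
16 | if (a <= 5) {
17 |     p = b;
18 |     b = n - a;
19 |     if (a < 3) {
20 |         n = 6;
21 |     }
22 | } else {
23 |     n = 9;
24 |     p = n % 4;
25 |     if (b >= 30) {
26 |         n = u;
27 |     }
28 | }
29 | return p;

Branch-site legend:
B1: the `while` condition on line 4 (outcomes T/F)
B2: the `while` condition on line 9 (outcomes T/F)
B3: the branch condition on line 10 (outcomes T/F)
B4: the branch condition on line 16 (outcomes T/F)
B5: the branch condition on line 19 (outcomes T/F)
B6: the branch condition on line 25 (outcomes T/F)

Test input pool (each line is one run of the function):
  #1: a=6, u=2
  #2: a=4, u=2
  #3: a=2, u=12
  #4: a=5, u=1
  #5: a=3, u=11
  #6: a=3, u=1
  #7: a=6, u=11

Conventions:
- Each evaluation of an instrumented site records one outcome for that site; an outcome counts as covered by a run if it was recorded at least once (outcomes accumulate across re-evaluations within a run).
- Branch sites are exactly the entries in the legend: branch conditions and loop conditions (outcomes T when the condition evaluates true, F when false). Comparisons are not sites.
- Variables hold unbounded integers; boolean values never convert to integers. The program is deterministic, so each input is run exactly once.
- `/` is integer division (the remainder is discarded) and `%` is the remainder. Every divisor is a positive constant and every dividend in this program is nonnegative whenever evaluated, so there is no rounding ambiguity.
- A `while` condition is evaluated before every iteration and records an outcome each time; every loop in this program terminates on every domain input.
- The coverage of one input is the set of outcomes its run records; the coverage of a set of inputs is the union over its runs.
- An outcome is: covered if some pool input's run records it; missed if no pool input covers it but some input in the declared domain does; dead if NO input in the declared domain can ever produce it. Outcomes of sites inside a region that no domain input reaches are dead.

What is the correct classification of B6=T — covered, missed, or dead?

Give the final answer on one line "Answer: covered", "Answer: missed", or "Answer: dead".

no pool input records B6=T
but domain input (a=6, u=15) does record it -> reachable, so missed

Answer: missed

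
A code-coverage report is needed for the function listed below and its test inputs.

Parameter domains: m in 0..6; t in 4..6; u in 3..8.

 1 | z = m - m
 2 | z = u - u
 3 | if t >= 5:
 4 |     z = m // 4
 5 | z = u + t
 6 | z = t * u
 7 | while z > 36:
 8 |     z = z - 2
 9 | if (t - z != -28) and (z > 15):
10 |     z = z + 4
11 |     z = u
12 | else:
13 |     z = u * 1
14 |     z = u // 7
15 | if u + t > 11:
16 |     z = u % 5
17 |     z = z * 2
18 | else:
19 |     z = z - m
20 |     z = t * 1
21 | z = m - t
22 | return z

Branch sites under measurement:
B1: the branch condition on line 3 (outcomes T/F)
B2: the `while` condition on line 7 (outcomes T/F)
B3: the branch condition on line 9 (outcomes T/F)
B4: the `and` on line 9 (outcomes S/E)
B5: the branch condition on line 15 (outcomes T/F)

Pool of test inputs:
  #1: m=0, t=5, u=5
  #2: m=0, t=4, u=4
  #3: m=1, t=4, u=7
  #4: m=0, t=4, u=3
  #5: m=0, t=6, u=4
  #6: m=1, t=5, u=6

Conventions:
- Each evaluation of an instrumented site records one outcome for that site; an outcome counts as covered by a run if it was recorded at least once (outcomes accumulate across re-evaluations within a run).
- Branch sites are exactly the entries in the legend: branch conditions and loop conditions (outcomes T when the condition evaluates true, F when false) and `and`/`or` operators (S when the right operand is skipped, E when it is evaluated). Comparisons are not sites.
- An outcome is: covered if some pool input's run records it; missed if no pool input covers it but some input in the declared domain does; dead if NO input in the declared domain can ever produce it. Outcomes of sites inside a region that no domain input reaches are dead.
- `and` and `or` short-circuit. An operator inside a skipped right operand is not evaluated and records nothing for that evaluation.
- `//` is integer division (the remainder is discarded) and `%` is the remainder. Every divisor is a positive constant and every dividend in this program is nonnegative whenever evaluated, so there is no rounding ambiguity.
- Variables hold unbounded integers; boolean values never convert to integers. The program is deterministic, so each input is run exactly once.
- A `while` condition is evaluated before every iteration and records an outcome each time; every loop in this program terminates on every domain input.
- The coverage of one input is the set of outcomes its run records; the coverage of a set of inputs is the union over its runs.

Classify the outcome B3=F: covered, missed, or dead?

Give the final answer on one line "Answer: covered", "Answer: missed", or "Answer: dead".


B3=F is recorded by pool input(s) 4 -> covered
Answer: covered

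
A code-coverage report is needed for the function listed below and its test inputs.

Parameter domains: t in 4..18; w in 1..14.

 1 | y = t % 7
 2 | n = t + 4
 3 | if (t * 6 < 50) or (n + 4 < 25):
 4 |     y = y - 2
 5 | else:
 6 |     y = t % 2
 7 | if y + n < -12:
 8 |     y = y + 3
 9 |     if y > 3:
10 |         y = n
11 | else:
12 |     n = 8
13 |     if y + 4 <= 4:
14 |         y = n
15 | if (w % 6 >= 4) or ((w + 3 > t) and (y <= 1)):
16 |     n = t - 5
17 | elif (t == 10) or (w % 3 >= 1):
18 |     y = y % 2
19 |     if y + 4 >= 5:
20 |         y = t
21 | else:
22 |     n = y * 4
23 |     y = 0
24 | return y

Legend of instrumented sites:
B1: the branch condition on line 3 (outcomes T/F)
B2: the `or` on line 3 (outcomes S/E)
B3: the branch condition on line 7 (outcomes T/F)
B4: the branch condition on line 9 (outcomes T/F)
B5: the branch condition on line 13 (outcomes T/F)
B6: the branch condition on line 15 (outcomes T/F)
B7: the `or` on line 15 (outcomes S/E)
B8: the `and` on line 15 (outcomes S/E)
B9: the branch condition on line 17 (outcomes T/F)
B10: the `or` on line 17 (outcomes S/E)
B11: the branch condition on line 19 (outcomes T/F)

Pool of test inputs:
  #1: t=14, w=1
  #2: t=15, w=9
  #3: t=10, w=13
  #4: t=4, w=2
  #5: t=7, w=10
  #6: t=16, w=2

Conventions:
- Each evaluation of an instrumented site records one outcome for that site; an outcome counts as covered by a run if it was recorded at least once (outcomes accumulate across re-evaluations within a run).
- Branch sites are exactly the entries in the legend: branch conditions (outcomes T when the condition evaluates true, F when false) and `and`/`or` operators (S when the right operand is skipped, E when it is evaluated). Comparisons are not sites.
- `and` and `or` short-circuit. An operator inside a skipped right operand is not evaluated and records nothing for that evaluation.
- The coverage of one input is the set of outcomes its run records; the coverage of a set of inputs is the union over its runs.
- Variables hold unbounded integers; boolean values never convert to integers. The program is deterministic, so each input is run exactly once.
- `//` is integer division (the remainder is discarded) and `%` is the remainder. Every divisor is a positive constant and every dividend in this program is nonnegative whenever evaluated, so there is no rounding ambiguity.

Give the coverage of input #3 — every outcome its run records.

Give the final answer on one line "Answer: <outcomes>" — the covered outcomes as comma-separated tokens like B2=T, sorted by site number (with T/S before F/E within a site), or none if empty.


Tracing the run of input #3 (t=10, w=13):
  B2->E, B1->T, B3->F, B5->F, B7->E, B8->E, B6->T
as a set, this run covers: B1=T, B2=E, B3=F, B5=F, B6=T, B7=E, B8=E
Answer: B1=T, B2=E, B3=F, B5=F, B6=T, B7=E, B8=E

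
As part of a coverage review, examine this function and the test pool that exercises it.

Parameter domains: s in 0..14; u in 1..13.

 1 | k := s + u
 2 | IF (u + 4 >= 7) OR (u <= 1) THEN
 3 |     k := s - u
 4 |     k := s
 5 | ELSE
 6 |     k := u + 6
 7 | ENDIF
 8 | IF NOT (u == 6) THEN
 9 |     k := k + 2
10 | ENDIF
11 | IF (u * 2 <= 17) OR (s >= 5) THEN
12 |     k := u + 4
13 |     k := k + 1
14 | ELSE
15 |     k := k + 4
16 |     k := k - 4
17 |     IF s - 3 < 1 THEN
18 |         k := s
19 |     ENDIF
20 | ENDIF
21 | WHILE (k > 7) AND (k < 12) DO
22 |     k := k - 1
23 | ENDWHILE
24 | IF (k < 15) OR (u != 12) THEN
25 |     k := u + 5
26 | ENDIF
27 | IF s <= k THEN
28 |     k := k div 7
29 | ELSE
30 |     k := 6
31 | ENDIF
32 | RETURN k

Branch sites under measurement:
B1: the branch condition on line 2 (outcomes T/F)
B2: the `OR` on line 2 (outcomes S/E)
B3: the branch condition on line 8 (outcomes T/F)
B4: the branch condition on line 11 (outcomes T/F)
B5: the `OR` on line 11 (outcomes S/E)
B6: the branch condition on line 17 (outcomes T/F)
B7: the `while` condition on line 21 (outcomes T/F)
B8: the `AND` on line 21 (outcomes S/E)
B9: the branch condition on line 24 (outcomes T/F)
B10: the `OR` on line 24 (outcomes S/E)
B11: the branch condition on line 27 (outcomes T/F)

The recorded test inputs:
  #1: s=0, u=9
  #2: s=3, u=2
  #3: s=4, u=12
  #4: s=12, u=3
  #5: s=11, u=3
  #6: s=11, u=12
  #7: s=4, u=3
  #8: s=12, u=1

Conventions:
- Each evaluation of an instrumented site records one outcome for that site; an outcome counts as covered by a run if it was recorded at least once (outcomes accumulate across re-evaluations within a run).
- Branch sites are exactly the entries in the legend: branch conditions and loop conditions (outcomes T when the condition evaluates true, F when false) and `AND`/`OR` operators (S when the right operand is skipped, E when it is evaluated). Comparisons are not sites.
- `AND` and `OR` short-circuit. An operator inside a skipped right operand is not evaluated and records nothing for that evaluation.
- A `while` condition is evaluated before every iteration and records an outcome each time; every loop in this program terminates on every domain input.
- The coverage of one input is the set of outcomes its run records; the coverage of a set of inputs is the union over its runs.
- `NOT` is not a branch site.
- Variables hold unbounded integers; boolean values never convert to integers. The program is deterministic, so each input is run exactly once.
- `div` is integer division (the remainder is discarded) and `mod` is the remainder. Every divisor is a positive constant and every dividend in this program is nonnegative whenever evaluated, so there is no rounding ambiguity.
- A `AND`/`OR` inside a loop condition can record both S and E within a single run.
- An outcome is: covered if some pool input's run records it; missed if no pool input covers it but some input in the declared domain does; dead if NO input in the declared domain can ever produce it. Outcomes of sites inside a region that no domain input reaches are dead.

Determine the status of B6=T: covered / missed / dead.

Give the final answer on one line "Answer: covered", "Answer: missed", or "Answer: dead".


B6=T is recorded by pool input(s) 1 -> covered
Answer: covered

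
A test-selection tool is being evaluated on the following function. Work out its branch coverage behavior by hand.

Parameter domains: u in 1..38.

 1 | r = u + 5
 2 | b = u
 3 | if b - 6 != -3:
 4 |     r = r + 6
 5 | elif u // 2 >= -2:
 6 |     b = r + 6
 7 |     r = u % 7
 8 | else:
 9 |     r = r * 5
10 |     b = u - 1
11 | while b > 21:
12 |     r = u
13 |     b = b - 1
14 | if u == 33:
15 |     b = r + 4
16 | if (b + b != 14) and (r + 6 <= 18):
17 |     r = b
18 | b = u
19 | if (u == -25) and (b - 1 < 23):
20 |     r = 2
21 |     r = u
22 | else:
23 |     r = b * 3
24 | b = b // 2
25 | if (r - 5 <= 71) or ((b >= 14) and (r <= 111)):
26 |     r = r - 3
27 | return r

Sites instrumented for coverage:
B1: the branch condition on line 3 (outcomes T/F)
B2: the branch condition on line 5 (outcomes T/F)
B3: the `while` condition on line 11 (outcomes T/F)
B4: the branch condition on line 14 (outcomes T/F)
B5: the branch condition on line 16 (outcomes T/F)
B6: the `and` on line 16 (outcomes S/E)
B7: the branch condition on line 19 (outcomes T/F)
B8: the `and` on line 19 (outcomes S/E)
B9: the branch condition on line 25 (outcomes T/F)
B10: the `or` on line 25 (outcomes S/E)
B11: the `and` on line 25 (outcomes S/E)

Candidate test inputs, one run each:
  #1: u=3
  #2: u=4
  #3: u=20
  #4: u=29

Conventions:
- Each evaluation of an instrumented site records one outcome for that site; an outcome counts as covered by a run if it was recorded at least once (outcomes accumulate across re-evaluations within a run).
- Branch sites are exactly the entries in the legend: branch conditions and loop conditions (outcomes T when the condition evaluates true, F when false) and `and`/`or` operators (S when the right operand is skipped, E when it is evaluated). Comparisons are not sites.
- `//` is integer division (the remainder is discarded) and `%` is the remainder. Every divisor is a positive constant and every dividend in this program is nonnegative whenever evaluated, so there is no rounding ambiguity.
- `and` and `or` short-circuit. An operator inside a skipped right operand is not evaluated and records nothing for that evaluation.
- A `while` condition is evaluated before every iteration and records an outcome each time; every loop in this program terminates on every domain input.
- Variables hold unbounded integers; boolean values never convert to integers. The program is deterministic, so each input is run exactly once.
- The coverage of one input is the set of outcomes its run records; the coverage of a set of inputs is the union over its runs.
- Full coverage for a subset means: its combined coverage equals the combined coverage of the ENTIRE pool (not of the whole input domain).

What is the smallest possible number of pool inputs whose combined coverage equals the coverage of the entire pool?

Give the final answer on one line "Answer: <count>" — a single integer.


test 1 (u=3) fires B1->F, B2->T, B3->F, B4->F, B6->E, B5->T, B8->S, B7->F, B10->S, B9->T; hits B1=F, B2=T, B3=F, B4=F, B5=T, B6=E, B7=F, B8=S, B9=T, B10=S
test 2 (u=4) fires B1->T, B3->F, B4->F, B6->E, B5->F, B8->S, B7->F, B10->S, B9->T; hits B1=T, B3=F, B4=F, B5=F, B6=E, B7=F, B8=S, B9=T, B10=S
test 3 (u=20) fires B1->T, B3->F, B4->F, B6->E, B5->F, B8->S, B7->F, B10->S, B9->T; hits B1=T, B3=F, B4=F, B5=F, B6=E, B7=F, B8=S, B9=T, B10=S
test 4 (u=29) fires B1->T, B3->T, B3->T, B3->T, B3->T, B3->T, B3->T, B3->T, B3->T, B3->F, B4->F, B6->E, B5->F, B8->S, ...; hits B1=T, B3=T, B3=F, B4=F, B5=F, B6=E, B7=F, B8=S, B9=T, B10=E, B11=E
union over all inputs: B1=T, B1=F, B2=T, B3=T, B3=F, B4=F, B5=T, B5=F, B6=E, B7=F, B8=S, B9=T, B10=S, B10=E, B11=E (15 outcomes)
size 1 is not enough: best union over all size-1 subsets is 11/15
at size 2, {1, 4} reaches all 15 outcomes; every lexicographically earlier size-2 subset fails
Answer: 2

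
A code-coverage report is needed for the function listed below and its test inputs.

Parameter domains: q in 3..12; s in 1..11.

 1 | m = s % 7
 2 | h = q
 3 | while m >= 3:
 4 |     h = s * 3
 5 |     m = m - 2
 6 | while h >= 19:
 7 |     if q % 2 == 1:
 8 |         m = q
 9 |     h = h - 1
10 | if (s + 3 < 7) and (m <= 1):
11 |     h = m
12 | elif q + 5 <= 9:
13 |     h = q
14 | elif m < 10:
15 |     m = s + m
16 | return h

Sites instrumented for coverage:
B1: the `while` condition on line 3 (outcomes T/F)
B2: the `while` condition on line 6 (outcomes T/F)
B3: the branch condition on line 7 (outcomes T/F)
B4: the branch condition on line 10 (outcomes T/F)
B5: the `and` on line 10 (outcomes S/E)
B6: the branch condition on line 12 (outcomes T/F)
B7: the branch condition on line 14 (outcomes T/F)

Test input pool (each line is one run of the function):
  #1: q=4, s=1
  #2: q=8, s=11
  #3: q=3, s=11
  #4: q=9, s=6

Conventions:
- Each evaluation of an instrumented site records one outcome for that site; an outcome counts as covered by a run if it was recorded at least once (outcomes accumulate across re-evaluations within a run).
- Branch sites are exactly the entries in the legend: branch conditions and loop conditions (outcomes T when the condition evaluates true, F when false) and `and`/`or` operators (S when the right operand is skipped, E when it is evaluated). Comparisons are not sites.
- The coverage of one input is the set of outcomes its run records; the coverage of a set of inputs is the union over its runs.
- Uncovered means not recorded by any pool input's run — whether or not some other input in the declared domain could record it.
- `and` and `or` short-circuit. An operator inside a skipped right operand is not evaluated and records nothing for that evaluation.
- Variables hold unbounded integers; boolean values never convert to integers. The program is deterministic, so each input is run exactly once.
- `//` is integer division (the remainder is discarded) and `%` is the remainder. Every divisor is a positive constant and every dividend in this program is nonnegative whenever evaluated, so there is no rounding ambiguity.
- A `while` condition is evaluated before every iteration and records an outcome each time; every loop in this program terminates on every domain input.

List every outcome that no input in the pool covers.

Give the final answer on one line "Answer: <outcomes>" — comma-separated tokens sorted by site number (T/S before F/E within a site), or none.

test 1 (q=4, s=1) fires B1->F, B2->F, B5->E, B4->T; hits B1=F, B2=F, B4=T, B5=E
test 2 (q=8, s=11) fires B1->T, B1->F, B2->T, B3->F, B2->T, B3->F, B2->T, B3->F, B2->T, B3->F, B2->T, B3->F, B2->T, B3->F, ...; hits B1=T, B1=F, B2=T, B2=F, B3=F, B4=F, B5=S, B6=F, B7=T
test 3 (q=3, s=11) fires B1->T, B1->F, B2->T, B3->T, B2->T, B3->T, B2->T, B3->T, B2->T, B3->T, B2->T, B3->T, B2->T, B3->T, ...; hits B1=T, B1=F, B2=T, B2=F, B3=T, B4=F, B5=S, B6=T
test 4 (q=9, s=6) fires B1->T, B1->T, B1->F, B2->F, B5->S, B4->F, B6->F, B7->T; hits B1=T, B1=F, B2=F, B4=F, B5=S, B6=F, B7=T
union over the pool: B1=T, B1=F, B2=T, B2=F, B3=T, B3=F, B4=T, B4=F, B5=S, B5=E, B6=T, B6=F, B7=T
uncovered (1 of 14): B7=F

Answer: B7=F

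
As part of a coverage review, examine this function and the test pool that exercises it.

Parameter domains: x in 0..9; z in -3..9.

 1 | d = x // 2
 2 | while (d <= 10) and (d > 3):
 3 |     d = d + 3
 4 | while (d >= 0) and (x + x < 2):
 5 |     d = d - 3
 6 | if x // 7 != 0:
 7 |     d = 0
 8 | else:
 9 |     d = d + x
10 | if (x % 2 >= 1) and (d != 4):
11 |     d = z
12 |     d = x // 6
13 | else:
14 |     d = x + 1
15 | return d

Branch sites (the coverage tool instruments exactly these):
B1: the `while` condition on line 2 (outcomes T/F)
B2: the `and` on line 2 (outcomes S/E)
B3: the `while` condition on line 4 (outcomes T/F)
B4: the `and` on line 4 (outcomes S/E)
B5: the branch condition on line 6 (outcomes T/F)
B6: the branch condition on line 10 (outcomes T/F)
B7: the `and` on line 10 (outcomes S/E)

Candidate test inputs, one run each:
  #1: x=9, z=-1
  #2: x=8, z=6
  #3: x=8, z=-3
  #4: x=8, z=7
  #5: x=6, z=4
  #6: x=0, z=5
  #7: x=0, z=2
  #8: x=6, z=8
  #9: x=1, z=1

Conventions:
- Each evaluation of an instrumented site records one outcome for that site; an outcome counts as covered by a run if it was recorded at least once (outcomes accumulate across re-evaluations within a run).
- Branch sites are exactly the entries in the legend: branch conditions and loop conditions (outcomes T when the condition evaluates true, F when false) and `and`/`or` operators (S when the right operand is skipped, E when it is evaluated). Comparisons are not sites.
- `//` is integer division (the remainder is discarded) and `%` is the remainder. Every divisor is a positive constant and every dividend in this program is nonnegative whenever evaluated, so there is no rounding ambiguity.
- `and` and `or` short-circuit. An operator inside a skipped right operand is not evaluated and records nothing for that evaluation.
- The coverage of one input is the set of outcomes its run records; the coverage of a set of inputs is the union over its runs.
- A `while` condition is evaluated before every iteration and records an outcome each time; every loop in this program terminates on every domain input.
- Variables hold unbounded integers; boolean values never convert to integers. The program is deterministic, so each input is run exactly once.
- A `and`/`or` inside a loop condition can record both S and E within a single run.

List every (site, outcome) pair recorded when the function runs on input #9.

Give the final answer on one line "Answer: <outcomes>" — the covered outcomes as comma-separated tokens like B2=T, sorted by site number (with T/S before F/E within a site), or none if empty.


Running input #9 (x=1, z=1), event by event:
  B2->E, B1->F, B4->E, B3->F, B5->F, B7->E, B6->T
deduplicating events, the covered set is: B1=F, B2=E, B3=F, B4=E, B5=F, B6=T, B7=E
Answer: B1=F, B2=E, B3=F, B4=E, B5=F, B6=T, B7=E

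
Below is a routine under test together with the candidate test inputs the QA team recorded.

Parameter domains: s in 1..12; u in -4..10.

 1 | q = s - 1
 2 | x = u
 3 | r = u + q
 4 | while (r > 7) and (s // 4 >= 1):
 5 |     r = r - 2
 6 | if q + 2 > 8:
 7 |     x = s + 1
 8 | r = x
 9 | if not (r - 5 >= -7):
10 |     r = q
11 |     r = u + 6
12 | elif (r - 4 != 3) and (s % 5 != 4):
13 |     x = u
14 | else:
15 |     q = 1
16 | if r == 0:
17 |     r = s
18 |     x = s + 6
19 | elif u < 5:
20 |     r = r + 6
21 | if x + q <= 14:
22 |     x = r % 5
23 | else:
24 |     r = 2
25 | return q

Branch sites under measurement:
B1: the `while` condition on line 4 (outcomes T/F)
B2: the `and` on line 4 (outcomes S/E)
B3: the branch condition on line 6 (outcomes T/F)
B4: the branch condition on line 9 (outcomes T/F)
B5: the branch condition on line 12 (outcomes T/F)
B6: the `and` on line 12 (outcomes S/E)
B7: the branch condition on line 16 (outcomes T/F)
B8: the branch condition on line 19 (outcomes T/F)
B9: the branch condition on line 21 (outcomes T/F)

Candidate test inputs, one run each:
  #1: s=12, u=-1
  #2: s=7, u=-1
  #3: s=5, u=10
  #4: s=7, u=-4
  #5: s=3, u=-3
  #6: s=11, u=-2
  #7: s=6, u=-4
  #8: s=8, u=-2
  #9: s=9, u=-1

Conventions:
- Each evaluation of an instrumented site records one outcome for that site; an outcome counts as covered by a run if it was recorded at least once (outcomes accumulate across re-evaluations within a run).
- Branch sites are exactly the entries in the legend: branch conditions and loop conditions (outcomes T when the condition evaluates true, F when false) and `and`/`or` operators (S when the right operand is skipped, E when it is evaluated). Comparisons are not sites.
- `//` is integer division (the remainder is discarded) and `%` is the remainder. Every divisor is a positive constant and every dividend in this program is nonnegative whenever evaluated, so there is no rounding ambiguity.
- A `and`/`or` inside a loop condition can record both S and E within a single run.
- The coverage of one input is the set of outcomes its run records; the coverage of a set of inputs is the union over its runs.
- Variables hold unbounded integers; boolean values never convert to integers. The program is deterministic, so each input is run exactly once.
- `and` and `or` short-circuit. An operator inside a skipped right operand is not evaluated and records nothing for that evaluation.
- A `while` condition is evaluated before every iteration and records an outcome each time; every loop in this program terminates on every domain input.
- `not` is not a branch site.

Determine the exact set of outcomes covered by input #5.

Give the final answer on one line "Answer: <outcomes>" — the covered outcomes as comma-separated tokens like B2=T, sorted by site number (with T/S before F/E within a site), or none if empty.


Event log for input #5 (s=3, u=-3):
  B2->S, B1->F, B3->F, B4->T, B7->F, B8->T, B9->T
collecting distinct outcomes: B1=F, B2=S, B3=F, B4=T, B7=F, B8=T, B9=T
Answer: B1=F, B2=S, B3=F, B4=T, B7=F, B8=T, B9=T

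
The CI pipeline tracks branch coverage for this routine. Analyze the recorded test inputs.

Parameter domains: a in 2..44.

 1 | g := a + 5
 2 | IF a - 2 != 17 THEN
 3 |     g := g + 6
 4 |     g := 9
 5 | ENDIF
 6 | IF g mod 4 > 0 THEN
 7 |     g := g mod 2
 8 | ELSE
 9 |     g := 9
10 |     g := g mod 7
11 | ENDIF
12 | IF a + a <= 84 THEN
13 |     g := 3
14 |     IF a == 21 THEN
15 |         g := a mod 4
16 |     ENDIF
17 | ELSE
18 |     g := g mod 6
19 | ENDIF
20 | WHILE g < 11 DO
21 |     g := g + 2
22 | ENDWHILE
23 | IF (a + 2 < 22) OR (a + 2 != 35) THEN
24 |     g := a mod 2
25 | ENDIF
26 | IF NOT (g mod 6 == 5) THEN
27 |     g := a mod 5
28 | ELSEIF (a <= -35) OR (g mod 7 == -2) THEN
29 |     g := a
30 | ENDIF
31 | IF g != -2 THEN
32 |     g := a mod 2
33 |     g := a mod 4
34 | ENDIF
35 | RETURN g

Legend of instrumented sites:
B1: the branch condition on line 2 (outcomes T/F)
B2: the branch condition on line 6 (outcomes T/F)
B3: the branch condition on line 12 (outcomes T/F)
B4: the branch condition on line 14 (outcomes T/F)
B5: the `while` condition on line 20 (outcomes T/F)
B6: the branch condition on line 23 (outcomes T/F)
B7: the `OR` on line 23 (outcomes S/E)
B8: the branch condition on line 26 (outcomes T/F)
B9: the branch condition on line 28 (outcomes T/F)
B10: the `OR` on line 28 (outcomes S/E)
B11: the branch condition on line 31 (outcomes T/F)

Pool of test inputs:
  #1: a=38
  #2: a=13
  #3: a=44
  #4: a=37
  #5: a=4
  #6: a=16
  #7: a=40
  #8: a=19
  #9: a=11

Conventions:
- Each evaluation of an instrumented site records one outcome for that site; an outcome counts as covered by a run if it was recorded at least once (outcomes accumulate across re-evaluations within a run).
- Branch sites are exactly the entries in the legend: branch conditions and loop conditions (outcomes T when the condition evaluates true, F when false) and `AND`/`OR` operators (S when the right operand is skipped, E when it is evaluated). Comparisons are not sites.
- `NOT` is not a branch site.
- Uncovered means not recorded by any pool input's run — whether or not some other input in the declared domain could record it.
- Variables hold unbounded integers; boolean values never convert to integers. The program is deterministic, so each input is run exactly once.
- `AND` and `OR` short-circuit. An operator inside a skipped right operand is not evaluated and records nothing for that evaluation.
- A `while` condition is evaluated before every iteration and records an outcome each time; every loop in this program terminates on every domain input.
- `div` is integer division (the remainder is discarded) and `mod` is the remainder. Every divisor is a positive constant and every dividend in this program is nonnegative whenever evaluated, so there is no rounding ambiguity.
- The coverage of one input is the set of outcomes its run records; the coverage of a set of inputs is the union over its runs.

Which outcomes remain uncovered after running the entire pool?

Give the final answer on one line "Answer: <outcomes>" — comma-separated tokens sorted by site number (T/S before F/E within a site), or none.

run #1 (a=38) runs B1->T, B2->T, B3->T, B4->F, B5->T, B5->T, B5->T, B5->T, B5->F, B7->E, B6->T, B8->T, B11->T; records B1=T, B2=T, B3=T, B4=F, B5=T, B5=F, B6=T, B7=E, B8=T, B11=T
run #2 (a=13) runs B1->T, B2->T, B3->T, B4->F, B5->T, B5->T, B5->T, B5->T, B5->F, B7->S, B6->T, B8->T, B11->T; records B1=T, B2=T, B3=T, B4=F, B5=T, B5=F, B6=T, B7=S, B8=T, B11=T
run #3 (a=44) runs B1->T, B2->T, B3->F, B5->T, B5->T, B5->T, B5->T, B5->T, B5->F, B7->E, B6->T, B8->T, B11->T; records B1=T, B2=T, B3=F, B5=T, B5=F, B6=T, B7=E, B8=T, B11=T
run #4 (a=37) runs B1->T, B2->T, B3->T, B4->F, B5->T, B5->T, B5->T, B5->T, B5->F, B7->E, B6->T, B8->T, B11->T; records B1=T, B2=T, B3=T, B4=F, B5=T, B5=F, B6=T, B7=E, B8=T, B11=T
run #5 (a=4) runs B1->T, B2->T, B3->T, B4->F, B5->T, B5->T, B5->T, B5->T, B5->F, B7->S, B6->T, B8->T, B11->T; records B1=T, B2=T, B3=T, B4=F, B5=T, B5=F, B6=T, B7=S, B8=T, B11=T
run #6 (a=16) runs B1->T, B2->T, B3->T, B4->F, B5->T, B5->T, B5->T, B5->T, B5->F, B7->S, B6->T, B8->T, B11->T; records B1=T, B2=T, B3=T, B4=F, B5=T, B5=F, B6=T, B7=S, B8=T, B11=T
run #7 (a=40) runs B1->T, B2->T, B3->T, B4->F, B5->T, B5->T, B5->T, B5->T, B5->F, B7->E, B6->T, B8->T, B11->T; records B1=T, B2=T, B3=T, B4=F, B5=T, B5=F, B6=T, B7=E, B8=T, B11=T
run #8 (a=19) runs B1->F, B2->F, B3->T, B4->F, B5->T, B5->T, B5->T, B5->T, B5->F, B7->S, B6->T, B8->T, B11->T; records B1=F, B2=F, B3=T, B4=F, B5=T, B5=F, B6=T, B7=S, B8=T, B11=T
run #9 (a=11) runs B1->T, B2->T, B3->T, B4->F, B5->T, B5->T, B5->T, B5->T, B5->F, B7->S, B6->T, B8->T, B11->T; records B1=T, B2=T, B3=T, B4=F, B5=T, B5=F, B6=T, B7=S, B8=T, B11=T
union over the pool: B1=T, B1=F, B2=T, B2=F, B3=T, B3=F, B4=F, B5=T, B5=F, B6=T, B7=S, B7=E, B8=T, B11=T
uncovered (8 of 22): B4=T, B6=F, B8=F, B9=T, B9=F, B10=S, B10=E, B11=F

Answer: B4=T, B6=F, B8=F, B9=T, B9=F, B10=S, B10=E, B11=F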